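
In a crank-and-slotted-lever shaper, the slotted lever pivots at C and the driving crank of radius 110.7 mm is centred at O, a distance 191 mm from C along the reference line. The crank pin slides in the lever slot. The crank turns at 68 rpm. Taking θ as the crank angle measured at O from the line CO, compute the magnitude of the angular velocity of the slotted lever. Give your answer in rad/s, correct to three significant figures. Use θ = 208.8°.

ω = 7.121 rad/s (from 68 rpm).
Crank pin A relative to C: A = (d + r cosθ, r sinθ); lever angle φ = atan2(r sinθ, d + r cosθ).
Differentiating tanφ: φ̇ = rω(d cosθ + r)/(d² + r² + 2dr cosθ).
d² + r² + 2dr cosθ = |CA|² = 0.0116788 m²;  d cosθ + r = -0.056675 m.
|ω_lever| = |0.1107·7.121·-0.056675| / 0.0116788 = 3.8254 rad/s.

3.83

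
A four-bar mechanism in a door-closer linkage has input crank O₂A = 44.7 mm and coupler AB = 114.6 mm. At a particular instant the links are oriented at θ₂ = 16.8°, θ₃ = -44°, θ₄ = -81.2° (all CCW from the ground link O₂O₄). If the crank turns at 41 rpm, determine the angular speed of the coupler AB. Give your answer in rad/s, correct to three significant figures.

ω₂ = 4.294 rad/s (from 41 rpm).
Differentiating the loop-closure r₂e^{iθ₂}+r₃e^{iθ₃}=r₁+r₄e^{iθ₄} gives r₂ω₂e^{iθ₂}+r₃ω₃e^{iθ₃}=r₄ω₄e^{iθ₄}.
Eliminating the other unknown: ω₃ = r₂ω₂ sin(θ₄−θ₂) / [r₃ sin(θ₃−θ₄)].
Numerator sine = -0.99027; denominator sine = +0.60460.
Result = 0.0447·4.294·(-0.99027) / (0.1146·(+0.60460)) = -2.743 rad/s; magnitude 2.743 rad/s.

2.74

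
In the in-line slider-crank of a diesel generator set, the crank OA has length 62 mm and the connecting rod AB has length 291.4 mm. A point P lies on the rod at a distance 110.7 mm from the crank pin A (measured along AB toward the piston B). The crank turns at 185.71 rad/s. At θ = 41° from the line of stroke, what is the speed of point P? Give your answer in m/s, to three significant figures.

9.66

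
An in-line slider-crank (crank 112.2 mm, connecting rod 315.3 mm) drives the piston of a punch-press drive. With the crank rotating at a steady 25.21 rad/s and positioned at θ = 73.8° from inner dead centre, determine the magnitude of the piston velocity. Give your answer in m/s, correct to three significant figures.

3.00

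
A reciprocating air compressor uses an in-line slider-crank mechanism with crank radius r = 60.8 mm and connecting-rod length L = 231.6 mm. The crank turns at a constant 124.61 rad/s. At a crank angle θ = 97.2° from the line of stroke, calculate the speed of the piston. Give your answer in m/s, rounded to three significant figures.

7.26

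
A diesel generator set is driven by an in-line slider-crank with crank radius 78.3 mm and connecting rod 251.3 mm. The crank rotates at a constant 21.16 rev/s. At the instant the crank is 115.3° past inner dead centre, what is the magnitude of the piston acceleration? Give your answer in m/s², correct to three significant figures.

ω = 2π·21.2 = 133 rad/s
x(θ) = r cosθ + √(L² − r² sin²θ); with ω constant, a = ω²·d²x/dθ².
d²x/dθ² = −r cosθ − r²(cos2θ)/√u − r⁴ sin²2θ/(4u^{3/2}),  u = L² − r² sin²θ = 0.0581405 m².
Substituting r = 0.0783 m, L = 0.2513 m, θ = 115.3°: d²x/dθ² = +0.049201 m.
a = ω²·d²x/dθ² = (133)²·(+0.049201) = +869.69 m/s²;  |a| = 869.69 m/s².

870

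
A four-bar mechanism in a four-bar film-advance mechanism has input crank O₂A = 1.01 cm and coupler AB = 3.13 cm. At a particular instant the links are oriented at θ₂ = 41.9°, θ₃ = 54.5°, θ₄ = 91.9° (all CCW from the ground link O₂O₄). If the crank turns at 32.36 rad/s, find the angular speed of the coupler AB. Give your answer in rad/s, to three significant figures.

13.2

ω₂ = 32.36 rad/s
Differentiating the loop-closure r₂e^{iθ₂}+r₃e^{iθ₃}=r₁+r₄e^{iθ₄} gives r₂ω₂e^{iθ₂}+r₃ω₃e^{iθ₃}=r₄ω₄e^{iθ₄}.
Eliminating the other unknown: ω₃ = r₂ω₂ sin(θ₄−θ₂) / [r₃ sin(θ₃−θ₄)].
Numerator sine = +0.76604; denominator sine = -0.60738.
Result = 0.0101·32.36·(+0.76604) / (0.0313·(-0.60738)) = -13.17 rad/s; magnitude 13.17 rad/s.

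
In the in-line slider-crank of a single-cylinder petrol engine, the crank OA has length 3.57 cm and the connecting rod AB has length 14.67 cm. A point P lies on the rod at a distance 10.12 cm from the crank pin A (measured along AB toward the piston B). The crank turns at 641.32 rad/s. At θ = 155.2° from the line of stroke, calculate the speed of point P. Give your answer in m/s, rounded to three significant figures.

ω = 641.3 rad/s.  Crank-pin speed |V_A| = rω = 22.895 m/s, perpendicular to OA.
Rod angle: sinφ = −(r/L) sinθ ⇒ φ = -5.859°; ω_rod = −rω cosθ/√(L²−r²sin²θ) = +142.42 rad/s.
V_P = V_A + ω_rod × AP, with AP = 0.1012 m along the rod.
Components: V_Px = −rω sinθ − a·ω_rod·sinφ = -8.1322 m/s;  V_Py = rω cosθ + a·ω_rod·cosφ = -6.4462 m/s.
|V_P| = √(V_Px² + V_Py²) = 10.377 m/s.

10.4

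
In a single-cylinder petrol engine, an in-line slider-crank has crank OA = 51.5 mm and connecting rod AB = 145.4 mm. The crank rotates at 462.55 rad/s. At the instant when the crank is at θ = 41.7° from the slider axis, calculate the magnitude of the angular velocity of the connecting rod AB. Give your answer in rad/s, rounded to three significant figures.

ω = 462.6 rad/s
The rod makes angle φ with the slider axis where L sinφ = r sinθ; differentiating, L cosφ·φ̇ = r ω cosθ.
L cosφ = √(L² − r² sin²θ) = 0.14131 m.
|ω_rod| = r ω |cosθ| / √(L² − r² sin²θ) = 0.0515·462.6·0.74664/0.14131 = 125.87 rad/s.

126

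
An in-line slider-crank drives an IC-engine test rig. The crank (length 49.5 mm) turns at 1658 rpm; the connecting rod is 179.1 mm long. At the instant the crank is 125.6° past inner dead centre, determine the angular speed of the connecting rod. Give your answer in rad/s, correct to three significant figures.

28.7

ω = 173.6 rad/s (converted from 1658 rpm).
The rod makes angle φ with the slider axis where L sinφ = r sinθ; differentiating, L cosφ·φ̇ = r ω cosθ.
L cosφ = √(L² − r² sin²θ) = 0.17452 m.
|ω_rod| = r ω |cosθ| / √(L² − r² sin²θ) = 0.0495·173.6·0.58212/0.17452 = 28.668 rad/s.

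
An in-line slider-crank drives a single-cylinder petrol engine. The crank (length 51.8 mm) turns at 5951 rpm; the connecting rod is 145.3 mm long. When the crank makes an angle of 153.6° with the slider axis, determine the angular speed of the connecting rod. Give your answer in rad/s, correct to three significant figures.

202

ω = 623.2 rad/s (converted from 5951 rpm).
The rod makes angle φ with the slider axis where L sinφ = r sinθ; differentiating, L cosφ·φ̇ = r ω cosθ.
L cosφ = √(L² − r² sin²θ) = 0.14346 m.
|ω_rod| = r ω |cosθ| / √(L² − r² sin²θ) = 0.0518·623.2·0.89571/0.14346 = 201.55 rad/s.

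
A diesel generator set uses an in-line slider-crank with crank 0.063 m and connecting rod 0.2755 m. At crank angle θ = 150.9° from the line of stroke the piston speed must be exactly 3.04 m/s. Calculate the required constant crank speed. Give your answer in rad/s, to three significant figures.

124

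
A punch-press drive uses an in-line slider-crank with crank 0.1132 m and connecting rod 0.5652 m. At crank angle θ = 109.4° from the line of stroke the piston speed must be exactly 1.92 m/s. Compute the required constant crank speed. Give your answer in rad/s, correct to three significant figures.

For an in-line slider-crank, |v_piston| = rω|sinθ|·[1 + r cosθ/√(L² − r² sin²θ)].
With r = 0.1132 m, L = 0.5652 m, θ = 109.4°: the bracketed kinematic factor |dx/dθ| = 0.099539 m.
ω = v/|dx/dθ| = 1.92/0.099539 = 19.289 rad/s.

19.3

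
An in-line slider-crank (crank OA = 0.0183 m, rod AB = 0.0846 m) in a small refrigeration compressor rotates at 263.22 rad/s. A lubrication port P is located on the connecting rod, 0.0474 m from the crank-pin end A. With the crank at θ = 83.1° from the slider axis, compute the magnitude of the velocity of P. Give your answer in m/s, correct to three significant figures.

ω = 263.2 rad/s.  Crank-pin speed |V_A| = rω = 4.8169 m/s, perpendicular to OA.
Rod angle: sinφ = −(r/L) sinθ ⇒ φ = -12.401°; ω_rod = −rω cosθ/√(L²−r²sin²θ) = -7.0037 rad/s.
V_P = V_A + ω_rod × AP, with AP = 0.0474 m along the rod.
Components: V_Px = −rω sinθ − a·ω_rod·sinφ = -4.8533 m/s;  V_Py = rω cosθ + a·ω_rod·cosφ = +0.25446 m/s.
|V_P| = √(V_Px² + V_Py²) = 4.86 m/s.

4.86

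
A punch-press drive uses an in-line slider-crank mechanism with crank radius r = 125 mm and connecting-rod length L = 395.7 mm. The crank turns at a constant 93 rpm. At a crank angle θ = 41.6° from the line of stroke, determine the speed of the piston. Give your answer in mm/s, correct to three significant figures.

1000

ω = 2π·93/60 = 9.739 rad/s
For an in-line slider-crank, x = r cosθ + √(L² − r² sin²θ), so v = −rω sinθ·[1 + r cosθ/√(L² − r² sin²θ)].
With r = 0.125 m, L = 0.3957 m, θ = 41.6°: √(L² − r² sin²θ) = 0.3869 m.
v = −0.125·9.739·0.66393·[1 + 0.125·0.74780/0.3869] = -1.0035 m/s.
|v| = 1.0035 m/s = 1003.5 mm/s.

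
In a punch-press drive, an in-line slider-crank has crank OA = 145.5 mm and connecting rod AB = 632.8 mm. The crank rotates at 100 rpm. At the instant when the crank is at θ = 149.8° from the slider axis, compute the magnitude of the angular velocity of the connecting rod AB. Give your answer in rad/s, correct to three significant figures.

ω = 10.47 rad/s (converted from 100 rpm).
The rod makes angle φ with the slider axis where L sinφ = r sinθ; differentiating, L cosφ·φ̇ = r ω cosθ.
L cosφ = √(L² − r² sin²θ) = 0.62855 m.
|ω_rod| = r ω |cosθ| / √(L² − r² sin²θ) = 0.1455·10.47·0.86427/0.62855 = 2.0951 rad/s.

2.10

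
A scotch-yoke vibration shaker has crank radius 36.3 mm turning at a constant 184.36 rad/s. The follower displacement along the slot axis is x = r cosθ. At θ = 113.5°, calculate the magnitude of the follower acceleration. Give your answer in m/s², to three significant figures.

492

ω = 184.4 rad/s
x = r cosθ ⇒ ẍ = −rω² cosθ (ω constant).
|a| = rω²|cosθ| = 0.0363·(184.4)²·|cos 113.5°| = 491.97 m/s².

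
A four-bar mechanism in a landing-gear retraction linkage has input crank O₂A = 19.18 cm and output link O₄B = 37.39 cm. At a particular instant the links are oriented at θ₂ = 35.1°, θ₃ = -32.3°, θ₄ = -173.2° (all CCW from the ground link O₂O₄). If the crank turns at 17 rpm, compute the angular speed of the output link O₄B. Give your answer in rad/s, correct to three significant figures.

ω₂ = 1.78 rad/s (from 17 rpm).
Differentiating the loop-closure r₂e^{iθ₂}+r₃e^{iθ₃}=r₁+r₄e^{iθ₄} gives r₂ω₂e^{iθ₂}+r₃ω₃e^{iθ₃}=r₄ω₄e^{iθ₄}.
Eliminating the other unknown: ω₄ = r₂ω₂ sin(θ₂−θ₃) / [r₄ sin(θ₄−θ₃)].
Numerator sine = +0.92321; denominator sine = -0.63068.
Result = 0.1918·1.78·(+0.92321) / (0.3739·(-0.63068)) = -1.3368 rad/s; magnitude 1.3368 rad/s.

1.34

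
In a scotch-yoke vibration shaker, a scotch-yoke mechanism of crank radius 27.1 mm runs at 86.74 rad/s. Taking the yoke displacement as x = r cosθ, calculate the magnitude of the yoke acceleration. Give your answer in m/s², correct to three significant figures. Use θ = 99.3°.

33.0

ω = 86.74 rad/s
x = r cosθ ⇒ ẍ = −rω² cosθ (ω constant).
|a| = rω²|cosθ| = 0.0271·(86.74)²·|cos 99.3°| = 32.95 m/s².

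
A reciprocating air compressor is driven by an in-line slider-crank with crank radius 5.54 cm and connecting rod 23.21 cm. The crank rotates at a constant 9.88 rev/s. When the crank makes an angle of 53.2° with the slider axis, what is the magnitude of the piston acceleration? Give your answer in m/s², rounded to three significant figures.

114

ω = 2π·9.88 = 62.08 rad/s
x(θ) = r cosθ + √(L² − r² sin²θ); with ω constant, a = ω²·d²x/dθ².
d²x/dθ² = −r cosθ − r²(cos2θ)/√u − r⁴ sin²2θ/(4u^{3/2}),  u = L² − r² sin²θ = 0.0519026 m².
Substituting r = 0.0554 m, L = 0.2321 m, θ = 53.2°: d²x/dθ² = -0.029566 m.
a = ω²·d²x/dθ² = (62.08)²·(-0.029566) = -113.94 m/s²;  |a| = 113.94 m/s².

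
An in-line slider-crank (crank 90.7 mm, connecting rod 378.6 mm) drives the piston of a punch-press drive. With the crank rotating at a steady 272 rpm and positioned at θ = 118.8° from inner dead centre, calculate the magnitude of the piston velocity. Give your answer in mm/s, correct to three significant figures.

2000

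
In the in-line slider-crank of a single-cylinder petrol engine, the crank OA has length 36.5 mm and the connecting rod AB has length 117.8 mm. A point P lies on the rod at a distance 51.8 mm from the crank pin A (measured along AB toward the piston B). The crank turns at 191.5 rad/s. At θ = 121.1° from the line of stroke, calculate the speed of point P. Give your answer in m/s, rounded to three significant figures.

5.91

ω = 191.5 rad/s.  Crank-pin speed |V_A| = rω = 6.9897 m/s, perpendicular to OA.
Rod angle: sinφ = −(r/L) sinθ ⇒ φ = -15.385°; ω_rod = −rω cosθ/√(L²−r²sin²θ) = +31.788 rad/s.
V_P = V_A + ω_rod × AP, with AP = 0.0518 m along the rod.
Components: V_Px = −rω sinθ − a·ω_rod·sinφ = -5.5482 m/s;  V_Py = rω cosθ + a·ω_rod·cosφ = -2.0228 m/s.
|V_P| = √(V_Px² + V_Py²) = 5.9055 m/s.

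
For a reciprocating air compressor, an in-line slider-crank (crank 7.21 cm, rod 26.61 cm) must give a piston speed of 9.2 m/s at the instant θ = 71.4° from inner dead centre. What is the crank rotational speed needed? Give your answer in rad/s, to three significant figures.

124

For an in-line slider-crank, |v_piston| = rω|sinθ|·[1 + r cosθ/√(L² − r² sin²θ)].
With r = 0.0721 m, L = 0.2661 m, θ = 71.4°: the bracketed kinematic factor |dx/dθ| = 0.074445 m.
ω = v/|dx/dθ| = 9.2/0.074445 = 123.58 rad/s.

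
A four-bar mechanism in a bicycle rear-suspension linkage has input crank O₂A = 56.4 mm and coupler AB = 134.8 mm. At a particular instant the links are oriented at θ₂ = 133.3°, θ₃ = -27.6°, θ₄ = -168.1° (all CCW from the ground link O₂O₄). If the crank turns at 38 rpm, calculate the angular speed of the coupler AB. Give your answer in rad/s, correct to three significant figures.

2.23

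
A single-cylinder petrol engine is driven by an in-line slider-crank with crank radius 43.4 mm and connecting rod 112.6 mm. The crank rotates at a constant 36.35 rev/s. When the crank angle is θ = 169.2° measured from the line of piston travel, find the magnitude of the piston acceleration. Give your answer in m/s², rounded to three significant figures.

1410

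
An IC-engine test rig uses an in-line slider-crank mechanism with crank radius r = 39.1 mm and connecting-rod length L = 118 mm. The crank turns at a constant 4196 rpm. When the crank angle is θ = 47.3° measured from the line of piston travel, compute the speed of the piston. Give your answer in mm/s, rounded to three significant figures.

ω = 2π·4196/60 = 439.4 rad/s
For an in-line slider-crank, x = r cosθ + √(L² − r² sin²θ), so v = −rω sinθ·[1 + r cosθ/√(L² − r² sin²θ)].
With r = 0.0391 m, L = 0.118 m, θ = 47.3°: √(L² − r² sin²θ) = 0.11445 m.
v = −0.0391·439.4·0.73491·[1 + 0.0391·0.67816/0.11445] = -15.552 m/s.
|v| = 15.552 m/s = 15552 mm/s.

15600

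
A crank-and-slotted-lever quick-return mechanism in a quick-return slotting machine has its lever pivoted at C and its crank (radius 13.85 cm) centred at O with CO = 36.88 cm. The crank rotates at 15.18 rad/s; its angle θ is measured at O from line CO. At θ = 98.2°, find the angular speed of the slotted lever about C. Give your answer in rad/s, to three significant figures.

1.28

ω = 15.18 rad/s
Crank pin A relative to C: A = (d + r cosθ, r sinθ); lever angle φ = atan2(r sinθ, d + r cosθ).
Differentiating tanφ: φ̇ = rω(d cosθ + r)/(d² + r² + 2dr cosθ).
d² + r² + 2dr cosθ = |CA|² = 0.140625 m²;  d cosθ + r = +0.085898 m.
|ω_lever| = |0.1385·15.18·+0.085898| / 0.140625 = 1.2842 rad/s.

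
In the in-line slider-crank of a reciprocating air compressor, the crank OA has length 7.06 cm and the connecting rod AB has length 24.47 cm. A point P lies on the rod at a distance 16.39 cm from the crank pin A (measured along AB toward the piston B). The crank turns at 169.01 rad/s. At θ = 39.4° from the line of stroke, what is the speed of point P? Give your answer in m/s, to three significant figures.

9.24

ω = 169 rad/s.  Crank-pin speed |V_A| = rω = 11.932 m/s, perpendicular to OA.
Rod angle: sinφ = −(r/L) sinθ ⇒ φ = -10.552°; ω_rod = −rω cosθ/√(L²−r²sin²θ) = -38.328 rad/s.
V_P = V_A + ω_rod × AP, with AP = 0.1639 m along the rod.
Components: V_Px = −rω sinθ − a·ω_rod·sinφ = -8.7241 m/s;  V_Py = rω cosθ + a·ω_rod·cosφ = +3.0446 m/s.
|V_P| = √(V_Px² + V_Py²) = 9.2401 m/s.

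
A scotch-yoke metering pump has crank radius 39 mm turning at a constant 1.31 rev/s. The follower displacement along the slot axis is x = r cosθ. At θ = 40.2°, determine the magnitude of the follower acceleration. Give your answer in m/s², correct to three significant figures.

ω = 8.231 rad/s (from 1.31 rev/s).
x = r cosθ ⇒ ẍ = −rω² cosθ (ω constant).
|a| = rω²|cosθ| = 0.039·(8.231)²·|cos 40.2°| = 2.0181 m/s².

2.02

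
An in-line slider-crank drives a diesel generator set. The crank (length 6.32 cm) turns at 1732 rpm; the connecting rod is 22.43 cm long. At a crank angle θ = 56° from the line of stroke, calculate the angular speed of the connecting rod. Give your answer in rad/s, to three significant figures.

29.4

ω = 181.4 rad/s (converted from 1732 rpm).
The rod makes angle φ with the slider axis where L sinφ = r sinθ; differentiating, L cosφ·φ̇ = r ω cosθ.
L cosφ = √(L² − r² sin²θ) = 0.21809 m.
|ω_rod| = r ω |cosθ| / √(L² − r² sin²θ) = 0.0632·181.4·0.55919/0.21809 = 29.391 rad/s.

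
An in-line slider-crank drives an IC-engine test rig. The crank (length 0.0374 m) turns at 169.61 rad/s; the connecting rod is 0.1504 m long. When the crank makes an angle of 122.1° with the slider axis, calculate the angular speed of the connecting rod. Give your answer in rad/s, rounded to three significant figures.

22.9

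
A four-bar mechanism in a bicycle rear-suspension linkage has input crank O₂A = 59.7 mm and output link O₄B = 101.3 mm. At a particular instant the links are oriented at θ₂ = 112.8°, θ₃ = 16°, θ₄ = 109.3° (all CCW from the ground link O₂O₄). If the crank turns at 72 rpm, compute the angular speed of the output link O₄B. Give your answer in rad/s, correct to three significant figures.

ω₂ = 7.54 rad/s (from 72 rpm).
Differentiating the loop-closure r₂e^{iθ₂}+r₃e^{iθ₃}=r₁+r₄e^{iθ₄} gives r₂ω₂e^{iθ₂}+r₃ω₃e^{iθ₃}=r₄ω₄e^{iθ₄}.
Eliminating the other unknown: ω₄ = r₂ω₂ sin(θ₂−θ₃) / [r₄ sin(θ₄−θ₃)].
Numerator sine = +0.99297; denominator sine = +0.99834.
Result = 0.0597·7.54·(+0.99297) / (0.1013·(+0.99834)) = +4.4196 rad/s; magnitude 4.4196 rad/s.

4.42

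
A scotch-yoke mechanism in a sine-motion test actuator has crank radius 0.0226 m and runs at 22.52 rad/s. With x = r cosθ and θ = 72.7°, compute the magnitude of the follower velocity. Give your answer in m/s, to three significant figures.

ω = 22.52 rad/s
x = r cosθ ⇒ ẋ = −rω sinθ.
|v| = rω|sinθ| = 0.0226·22.52·|sin 72.7°| = 0.48593 m/s.

0.486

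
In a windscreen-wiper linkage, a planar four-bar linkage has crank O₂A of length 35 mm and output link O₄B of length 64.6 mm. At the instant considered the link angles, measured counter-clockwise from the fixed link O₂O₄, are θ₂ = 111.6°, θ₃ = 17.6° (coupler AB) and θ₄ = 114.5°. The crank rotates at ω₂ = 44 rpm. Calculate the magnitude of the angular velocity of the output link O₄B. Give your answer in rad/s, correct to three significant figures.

ω₂ = 4.608 rad/s (from 44 rpm).
Differentiating the loop-closure r₂e^{iθ₂}+r₃e^{iθ₃}=r₁+r₄e^{iθ₄} gives r₂ω₂e^{iθ₂}+r₃ω₃e^{iθ₃}=r₄ω₄e^{iθ₄}.
Eliminating the other unknown: ω₄ = r₂ω₂ sin(θ₂−θ₃) / [r₄ sin(θ₄−θ₃)].
Numerator sine = +0.99756; denominator sine = +0.99276.
Result = 0.035·4.608·(+0.99756) / (0.0646·(+0.99276)) = +2.5085 rad/s; magnitude 2.5085 rad/s.

2.51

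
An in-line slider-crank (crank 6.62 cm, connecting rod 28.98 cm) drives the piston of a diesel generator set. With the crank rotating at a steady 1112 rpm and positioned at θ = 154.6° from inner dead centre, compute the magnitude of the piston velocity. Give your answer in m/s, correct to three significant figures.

2.62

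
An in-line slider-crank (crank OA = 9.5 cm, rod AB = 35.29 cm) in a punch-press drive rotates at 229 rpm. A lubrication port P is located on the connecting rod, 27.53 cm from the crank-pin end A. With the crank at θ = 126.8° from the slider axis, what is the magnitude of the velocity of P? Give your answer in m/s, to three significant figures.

ω = 23.98 rad/s.  Crank-pin speed |V_A| = rω = 2.2782 m/s, perpendicular to OA.
Rod angle: sinφ = −(r/L) sinθ ⇒ φ = -12.448°; ω_rod = −rω cosθ/√(L²−r²sin²θ) = +3.9601 rad/s.
V_P = V_A + ω_rod × AP, with AP = 0.2753 m along the rod.
Components: V_Px = −rω sinθ − a·ω_rod·sinφ = -1.5892 m/s;  V_Py = rω cosθ + a·ω_rod·cosφ = -0.30008 m/s.
|V_P| = √(V_Px² + V_Py²) = 1.6173 m/s.

1.62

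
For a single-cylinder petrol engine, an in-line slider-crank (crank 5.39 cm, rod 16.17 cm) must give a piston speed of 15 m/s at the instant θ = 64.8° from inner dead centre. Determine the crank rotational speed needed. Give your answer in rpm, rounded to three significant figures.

For an in-line slider-crank, |v_piston| = rω|sinθ|·[1 + r cosθ/√(L² − r² sin²θ)].
With r = 0.0539 m, L = 0.1617 m, θ = 64.8°: the bracketed kinematic factor |dx/dθ| = 0.05603 m.
ω = v/|dx/dθ| = 15/0.05603 = 267.71 rad/s.
N = 60ω/(2π) = 2556.5 rpm.

2560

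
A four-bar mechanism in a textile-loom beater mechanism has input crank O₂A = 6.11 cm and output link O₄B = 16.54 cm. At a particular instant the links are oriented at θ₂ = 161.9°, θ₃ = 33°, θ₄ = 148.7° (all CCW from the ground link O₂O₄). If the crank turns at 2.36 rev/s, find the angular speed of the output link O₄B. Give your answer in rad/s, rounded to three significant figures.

4.73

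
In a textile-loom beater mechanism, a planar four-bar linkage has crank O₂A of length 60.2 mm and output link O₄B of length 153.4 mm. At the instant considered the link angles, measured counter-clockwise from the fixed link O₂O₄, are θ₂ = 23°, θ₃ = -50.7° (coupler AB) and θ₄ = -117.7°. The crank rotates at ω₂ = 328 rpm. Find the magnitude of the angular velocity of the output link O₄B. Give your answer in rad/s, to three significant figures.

ω₂ = 34.35 rad/s (from 328 rpm).
Differentiating the loop-closure r₂e^{iθ₂}+r₃e^{iθ₃}=r₁+r₄e^{iθ₄} gives r₂ω₂e^{iθ₂}+r₃ω₃e^{iθ₃}=r₄ω₄e^{iθ₄}.
Eliminating the other unknown: ω₄ = r₂ω₂ sin(θ₂−θ₃) / [r₄ sin(θ₄−θ₃)].
Numerator sine = +0.95981; denominator sine = -0.92050.
Result = 0.0602·34.35·(+0.95981) / (0.1534·(-0.92050)) = -14.055 rad/s; magnitude 14.055 rad/s.

14.1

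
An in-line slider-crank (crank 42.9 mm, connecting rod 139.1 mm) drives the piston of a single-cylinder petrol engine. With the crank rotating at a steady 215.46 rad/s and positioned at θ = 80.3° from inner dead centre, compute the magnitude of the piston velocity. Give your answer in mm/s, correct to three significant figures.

9610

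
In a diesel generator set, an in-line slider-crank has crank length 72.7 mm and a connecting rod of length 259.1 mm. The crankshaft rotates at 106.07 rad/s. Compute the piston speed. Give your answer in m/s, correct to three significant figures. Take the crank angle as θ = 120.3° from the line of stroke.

ω = 106.1 rad/s
For an in-line slider-crank, x = r cosθ + √(L² − r² sin²θ), so v = −rω sinθ·[1 + r cosθ/√(L² − r² sin²θ)].
With r = 0.0727 m, L = 0.2591 m, θ = 120.3°: √(L² − r² sin²θ) = 0.25138 m.
v = −0.0727·106.1·0.86340·[1 + 0.0727·-0.50453/0.25138] = -5.6864 m/s.
|v| = 5.6864 m/s.

5.69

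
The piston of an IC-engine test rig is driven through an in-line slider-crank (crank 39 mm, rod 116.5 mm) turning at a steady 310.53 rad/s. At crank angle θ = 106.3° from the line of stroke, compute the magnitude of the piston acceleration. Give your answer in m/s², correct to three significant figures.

2160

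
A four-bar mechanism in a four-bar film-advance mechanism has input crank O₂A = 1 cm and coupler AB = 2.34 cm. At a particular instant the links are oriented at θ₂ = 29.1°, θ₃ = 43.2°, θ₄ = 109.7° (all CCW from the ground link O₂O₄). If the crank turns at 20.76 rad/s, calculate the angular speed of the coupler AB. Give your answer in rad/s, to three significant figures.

ω₂ = 20.76 rad/s
Differentiating the loop-closure r₂e^{iθ₂}+r₃e^{iθ₃}=r₁+r₄e^{iθ₄} gives r₂ω₂e^{iθ₂}+r₃ω₃e^{iθ₃}=r₄ω₄e^{iθ₄}.
Eliminating the other unknown: ω₃ = r₂ω₂ sin(θ₄−θ₂) / [r₃ sin(θ₃−θ₄)].
Numerator sine = +0.98657; denominator sine = -0.91706.
Result = 0.01·20.76·(+0.98657) / (0.0234·(-0.91706)) = -9.5443 rad/s; magnitude 9.5443 rad/s.

9.54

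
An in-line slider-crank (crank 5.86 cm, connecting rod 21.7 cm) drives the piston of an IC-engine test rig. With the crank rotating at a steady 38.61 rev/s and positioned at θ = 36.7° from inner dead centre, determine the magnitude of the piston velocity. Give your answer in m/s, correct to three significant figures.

ω = 2π·38.6 = 242.6 rad/s
For an in-line slider-crank, x = r cosθ + √(L² − r² sin²θ), so v = −rω sinθ·[1 + r cosθ/√(L² − r² sin²θ)].
With r = 0.0586 m, L = 0.217 m, θ = 36.7°: √(L² − r² sin²θ) = 0.21416 m.
v = −0.0586·242.6·0.59763·[1 + 0.0586·0.80178/0.21416] = -10.36 m/s.
|v| = 10.36 m/s.

10.4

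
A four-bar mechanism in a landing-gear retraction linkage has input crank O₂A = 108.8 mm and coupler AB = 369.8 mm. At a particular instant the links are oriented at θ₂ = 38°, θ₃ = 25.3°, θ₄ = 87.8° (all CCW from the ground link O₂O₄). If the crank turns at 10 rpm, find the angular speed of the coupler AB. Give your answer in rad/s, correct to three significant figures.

0.265

ω₂ = 1.047 rad/s (from 10 rpm).
Differentiating the loop-closure r₂e^{iθ₂}+r₃e^{iθ₃}=r₁+r₄e^{iθ₄} gives r₂ω₂e^{iθ₂}+r₃ω₃e^{iθ₃}=r₄ω₄e^{iθ₄}.
Eliminating the other unknown: ω₃ = r₂ω₂ sin(θ₄−θ₂) / [r₃ sin(θ₃−θ₄)].
Numerator sine = +0.76380; denominator sine = -0.88701.
Result = 0.1088·1.047·(+0.76380) / (0.3698·(-0.88701)) = -0.2653 rad/s; magnitude 0.2653 rad/s.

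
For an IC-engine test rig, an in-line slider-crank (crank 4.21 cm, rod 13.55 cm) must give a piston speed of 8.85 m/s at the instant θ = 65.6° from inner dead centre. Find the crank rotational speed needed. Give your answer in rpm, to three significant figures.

1940

For an in-line slider-crank, |v_piston| = rω|sinθ|·[1 + r cosθ/√(L² − r² sin²θ)].
With r = 0.0421 m, L = 0.1355 m, θ = 65.6°: the bracketed kinematic factor |dx/dθ| = 0.04347 m.
ω = v/|dx/dθ| = 8.85/0.04347 = 203.59 rad/s.
N = 60ω/(2π) = 1944.1 rpm.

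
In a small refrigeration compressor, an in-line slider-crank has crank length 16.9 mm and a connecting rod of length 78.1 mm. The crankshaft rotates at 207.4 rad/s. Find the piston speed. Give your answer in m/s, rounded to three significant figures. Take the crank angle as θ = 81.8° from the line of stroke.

3.58

ω = 207.4 rad/s
For an in-line slider-crank, x = r cosθ + √(L² − r² sin²θ), so v = −rω sinθ·[1 + r cosθ/√(L² − r² sin²θ)].
With r = 0.0169 m, L = 0.0781 m, θ = 81.8°: √(L² − r² sin²θ) = 0.076288 m.
v = −0.0169·207.4·0.98978·[1 + 0.0169·0.14263/0.076288] = -3.5788 m/s.
|v| = 3.5788 m/s.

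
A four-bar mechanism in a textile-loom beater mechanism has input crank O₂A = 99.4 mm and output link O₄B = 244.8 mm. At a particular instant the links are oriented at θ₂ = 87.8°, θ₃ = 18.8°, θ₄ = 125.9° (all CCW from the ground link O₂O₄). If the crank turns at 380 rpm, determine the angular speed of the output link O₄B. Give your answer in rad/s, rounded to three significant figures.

15.8

ω₂ = 39.79 rad/s (from 380 rpm).
Differentiating the loop-closure r₂e^{iθ₂}+r₃e^{iθ₃}=r₁+r₄e^{iθ₄} gives r₂ω₂e^{iθ₂}+r₃ω₃e^{iθ₃}=r₄ω₄e^{iθ₄}.
Eliminating the other unknown: ω₄ = r₂ω₂ sin(θ₂−θ₃) / [r₄ sin(θ₄−θ₃)].
Numerator sine = +0.93358; denominator sine = +0.95579.
Result = 0.0994·39.79·(+0.93358) / (0.2448·(+0.95579)) = +15.782 rad/s; magnitude 15.782 rad/s.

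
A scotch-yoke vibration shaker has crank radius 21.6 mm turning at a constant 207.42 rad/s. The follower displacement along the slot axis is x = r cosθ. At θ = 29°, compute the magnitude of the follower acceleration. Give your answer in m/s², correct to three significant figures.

ω = 207.4 rad/s
x = r cosθ ⇒ ẍ = −rω² cosθ (ω constant).
|a| = rω²|cosθ| = 0.0216·(207.4)²·|cos 29°| = 812.78 m/s².

813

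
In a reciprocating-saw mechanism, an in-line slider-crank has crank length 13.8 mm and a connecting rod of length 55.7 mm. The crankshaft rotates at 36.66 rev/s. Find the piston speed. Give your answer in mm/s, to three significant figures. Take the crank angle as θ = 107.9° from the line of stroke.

ω = 2π·36.7 = 230.3 rad/s
For an in-line slider-crank, x = r cosθ + √(L² − r² sin²θ), so v = −rω sinθ·[1 + r cosθ/√(L² − r² sin²θ)].
With r = 0.0138 m, L = 0.0557 m, θ = 107.9°: √(L² − r² sin²θ) = 0.05413 m.
v = −0.0138·230.3·0.95159·[1 + 0.0138·-0.30736/0.05413] = -2.7878 m/s.
|v| = 2.7878 m/s = 2787.8 mm/s.

2790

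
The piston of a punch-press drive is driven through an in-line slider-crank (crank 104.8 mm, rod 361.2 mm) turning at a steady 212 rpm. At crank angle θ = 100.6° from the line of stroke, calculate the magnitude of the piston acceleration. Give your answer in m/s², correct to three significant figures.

ω = 2π·212/60 = 22.2 rad/s
x(θ) = r cosθ + √(L² − r² sin²θ); with ω constant, a = ω²·d²x/dθ².
d²x/dθ² = −r cosθ − r²(cos2θ)/√u − r⁴ sin²2θ/(4u^{3/2}),  u = L² − r² sin²θ = 0.119854 m².
Substituting r = 0.1048 m, L = 0.3612 m, θ = 100.6°: d²x/dθ² = +0.048761 m.
a = ω²·d²x/dθ² = (22.2)²·(+0.048761) = +24.032 m/s²;  |a| = 24.032 m/s².

24.0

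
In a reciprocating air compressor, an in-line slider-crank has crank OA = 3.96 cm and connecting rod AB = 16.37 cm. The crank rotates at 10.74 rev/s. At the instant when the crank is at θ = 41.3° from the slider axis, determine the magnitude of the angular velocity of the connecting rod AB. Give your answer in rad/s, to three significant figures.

12.4

ω = 67.48 rad/s (converted from 10.74 rev/s).
The rod makes angle φ with the slider axis where L sinφ = r sinθ; differentiating, L cosφ·φ̇ = r ω cosθ.
L cosφ = √(L² − r² sin²θ) = 0.1616 m.
|ω_rod| = r ω |cosθ| / √(L² − r² sin²θ) = 0.0396·67.48·0.75126/0.1616 = 12.423 rad/s.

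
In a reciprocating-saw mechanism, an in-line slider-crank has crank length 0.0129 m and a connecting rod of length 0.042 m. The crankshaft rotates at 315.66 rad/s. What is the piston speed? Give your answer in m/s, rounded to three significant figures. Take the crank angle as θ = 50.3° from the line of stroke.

ω = 315.7 rad/s
For an in-line slider-crank, x = r cosθ + √(L² − r² sin²θ), so v = −rω sinθ·[1 + r cosθ/√(L² − r² sin²θ)].
With r = 0.0129 m, L = 0.042 m, θ = 50.3°: √(L² − r² sin²θ) = 0.04081 m.
v = −0.0129·315.7·0.76940·[1 + 0.0129·0.63877/0.04081] = -3.7656 m/s.
|v| = 3.7656 m/s.

3.77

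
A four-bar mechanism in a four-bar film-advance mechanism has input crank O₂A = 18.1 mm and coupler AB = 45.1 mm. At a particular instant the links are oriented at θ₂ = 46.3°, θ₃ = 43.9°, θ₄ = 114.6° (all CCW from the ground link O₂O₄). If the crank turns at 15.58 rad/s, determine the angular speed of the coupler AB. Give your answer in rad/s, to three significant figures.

6.16

ω₂ = 15.58 rad/s
Differentiating the loop-closure r₂e^{iθ₂}+r₃e^{iθ₃}=r₁+r₄e^{iθ₄} gives r₂ω₂e^{iθ₂}+r₃ω₃e^{iθ₃}=r₄ω₄e^{iθ₄}.
Eliminating the other unknown: ω₃ = r₂ω₂ sin(θ₄−θ₂) / [r₃ sin(θ₃−θ₄)].
Numerator sine = +0.92913; denominator sine = -0.94380.
Result = 0.0181·15.58·(+0.92913) / (0.0451·(-0.94380)) = -6.1555 rad/s; magnitude 6.1555 rad/s.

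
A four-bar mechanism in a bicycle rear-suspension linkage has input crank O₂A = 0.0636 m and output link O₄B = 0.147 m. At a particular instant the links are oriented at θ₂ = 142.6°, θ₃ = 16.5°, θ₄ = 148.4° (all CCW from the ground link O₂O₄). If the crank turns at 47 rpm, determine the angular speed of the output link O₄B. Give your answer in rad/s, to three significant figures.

ω₂ = 4.922 rad/s (from 47 rpm).
Differentiating the loop-closure r₂e^{iθ₂}+r₃e^{iθ₃}=r₁+r₄e^{iθ₄} gives r₂ω₂e^{iθ₂}+r₃ω₃e^{iθ₃}=r₄ω₄e^{iθ₄}.
Eliminating the other unknown: ω₄ = r₂ω₂ sin(θ₂−θ₃) / [r₄ sin(θ₄−θ₃)].
Numerator sine = +0.80799; denominator sine = +0.74431.
Result = 0.0636·4.922·(+0.80799) / (0.147·(+0.74431)) = +2.3116 rad/s; magnitude 2.3116 rad/s.

2.31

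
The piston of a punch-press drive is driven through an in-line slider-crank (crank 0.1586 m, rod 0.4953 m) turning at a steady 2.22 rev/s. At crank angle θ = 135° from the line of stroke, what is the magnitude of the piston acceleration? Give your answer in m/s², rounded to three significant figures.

21.5

ω = 2π·2.22 = 13.95 rad/s
x(θ) = r cosθ + √(L² − r² sin²θ); with ω constant, a = ω²·d²x/dθ².
d²x/dθ² = −r cosθ − r²(cos2θ)/√u − r⁴ sin²2θ/(4u^{3/2}),  u = L² − r² sin²θ = 0.232745 m².
Substituting r = 0.1586 m, L = 0.4953 m, θ = 135°: d²x/dθ² = +0.11074 m.
a = ω²·d²x/dθ² = (13.95)²·(+0.11074) = +21.546 m/s²;  |a| = 21.546 m/s².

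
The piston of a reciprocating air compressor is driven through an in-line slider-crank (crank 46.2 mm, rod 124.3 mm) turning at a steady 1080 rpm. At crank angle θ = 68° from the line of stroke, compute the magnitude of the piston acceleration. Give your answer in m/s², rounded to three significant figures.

57.5

ω = 2π·1080/60 = 113.1 rad/s
x(θ) = r cosθ + √(L² − r² sin²θ); with ω constant, a = ω²·d²x/dθ².
d²x/dθ² = −r cosθ − r²(cos2θ)/√u − r⁴ sin²2θ/(4u^{3/2}),  u = L² − r² sin²θ = 0.0136156 m².
Substituting r = 0.0462 m, L = 0.1243 m, θ = 68°: d²x/dθ² = -0.0044945 m.
a = ω²·d²x/dθ² = (113.1)²·(-0.0044945) = -57.489 m/s²;  |a| = 57.489 m/s².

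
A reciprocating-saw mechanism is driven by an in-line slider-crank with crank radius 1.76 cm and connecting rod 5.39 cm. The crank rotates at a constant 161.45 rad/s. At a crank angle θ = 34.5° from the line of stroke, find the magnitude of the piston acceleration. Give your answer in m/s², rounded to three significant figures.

ω = 161.4 rad/s
x(θ) = r cosθ + √(L² − r² sin²θ); with ω constant, a = ω²·d²x/dθ².
d²x/dθ² = −r cosθ − r²(cos2θ)/√u − r⁴ sin²2θ/(4u^{3/2}),  u = L² − r² sin²θ = 0.00280583 m².
Substituting r = 0.0176 m, L = 0.0539 m, θ = 34.5°: d²x/dθ² = -0.016741 m.
a = ω²·d²x/dθ² = (161.4)²·(-0.016741) = -436.37 m/s²;  |a| = 436.37 m/s².

436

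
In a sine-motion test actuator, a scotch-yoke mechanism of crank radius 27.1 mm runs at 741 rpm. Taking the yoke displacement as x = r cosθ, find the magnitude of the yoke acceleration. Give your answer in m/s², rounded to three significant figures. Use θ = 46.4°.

113

ω = 77.6 rad/s (from 741 rpm).
x = r cosθ ⇒ ẍ = −rω² cosθ (ω constant).
|a| = rω²|cosθ| = 0.0271·(77.6)²·|cos 46.4°| = 112.53 m/s².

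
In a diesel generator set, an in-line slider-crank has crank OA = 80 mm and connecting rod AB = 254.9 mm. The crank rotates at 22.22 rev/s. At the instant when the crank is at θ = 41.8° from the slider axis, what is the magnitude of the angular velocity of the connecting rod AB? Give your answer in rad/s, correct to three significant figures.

ω = 139.6 rad/s (converted from 22.22 rev/s).
The rod makes angle φ with the slider axis where L sinφ = r sinθ; differentiating, L cosφ·φ̇ = r ω cosθ.
L cosφ = √(L² − r² sin²θ) = 0.24926 m.
|ω_rod| = r ω |cosθ| / √(L² − r² sin²θ) = 0.08·139.6·0.74548/0.24926 = 33.404 rad/s.

33.4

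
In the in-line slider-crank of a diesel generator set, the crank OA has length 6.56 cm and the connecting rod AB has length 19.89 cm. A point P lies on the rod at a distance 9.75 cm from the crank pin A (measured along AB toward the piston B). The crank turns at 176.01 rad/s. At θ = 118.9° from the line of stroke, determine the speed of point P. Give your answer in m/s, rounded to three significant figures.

9.71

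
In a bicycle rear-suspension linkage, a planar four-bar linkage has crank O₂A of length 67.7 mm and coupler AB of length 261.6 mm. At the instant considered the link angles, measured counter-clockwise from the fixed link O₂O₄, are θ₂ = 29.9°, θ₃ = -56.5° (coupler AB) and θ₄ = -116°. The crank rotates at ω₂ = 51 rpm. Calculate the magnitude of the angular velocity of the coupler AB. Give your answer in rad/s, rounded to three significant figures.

ω₂ = 5.341 rad/s (from 51 rpm).
Differentiating the loop-closure r₂e^{iθ₂}+r₃e^{iθ₃}=r₁+r₄e^{iθ₄} gives r₂ω₂e^{iθ₂}+r₃ω₃e^{iθ₃}=r₄ω₄e^{iθ₄}.
Eliminating the other unknown: ω₃ = r₂ω₂ sin(θ₄−θ₂) / [r₃ sin(θ₃−θ₄)].
Numerator sine = -0.56064; denominator sine = +0.86163.
Result = 0.0677·5.341·(-0.56064) / (0.2616·(+0.86163)) = -0.89932 rad/s; magnitude 0.89932 rad/s.

0.899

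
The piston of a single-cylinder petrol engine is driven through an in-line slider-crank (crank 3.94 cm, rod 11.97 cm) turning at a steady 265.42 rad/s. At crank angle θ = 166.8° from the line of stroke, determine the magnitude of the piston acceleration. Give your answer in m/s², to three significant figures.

ω = 265.4 rad/s
x(θ) = r cosθ + √(L² − r² sin²θ); with ω constant, a = ω²·d²x/dθ².
d²x/dθ² = −r cosθ − r²(cos2θ)/√u − r⁴ sin²2θ/(4u^{3/2}),  u = L² − r² sin²θ = 0.0142471 m².
Substituting r = 0.0394 m, L = 0.1197 m, θ = 166.8°: d²x/dθ² = +0.02664 m.
a = ω²·d²x/dθ² = (265.4)²·(+0.02664) = +1876.7 m/s²;  |a| = 1876.7 m/s².

1880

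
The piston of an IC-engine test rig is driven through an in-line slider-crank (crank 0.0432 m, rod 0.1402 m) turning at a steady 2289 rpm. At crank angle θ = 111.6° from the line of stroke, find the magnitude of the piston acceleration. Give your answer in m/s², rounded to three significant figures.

1490

ω = 2π·2289/60 = 239.7 rad/s
x(θ) = r cosθ + √(L² − r² sin²θ); with ω constant, a = ω²·d²x/dθ².
d²x/dθ² = −r cosθ − r²(cos2θ)/√u − r⁴ sin²2θ/(4u^{3/2}),  u = L² − r² sin²θ = 0.0180427 m².
Substituting r = 0.0432 m, L = 0.1402 m, θ = 111.6°: d²x/dθ² = +0.025863 m.
a = ω²·d²x/dθ² = (239.7)²·(+0.025863) = +1486 m/s²;  |a| = 1486 m/s².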